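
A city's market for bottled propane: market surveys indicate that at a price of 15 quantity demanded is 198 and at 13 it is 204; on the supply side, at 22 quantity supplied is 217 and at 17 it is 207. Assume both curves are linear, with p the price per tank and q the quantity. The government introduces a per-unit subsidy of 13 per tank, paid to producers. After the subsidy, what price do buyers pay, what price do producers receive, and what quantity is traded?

Demand slope: (204 − 198)/(13 − 15) = -3, so qd = 243 − 3p.
Supply slope: (207 − 217)/(17 − 22) = 2, so qs = 2p + 173.
Without the subsidy, 243 − 3p = 2p + 173 gives 5p = 70, so p* = 14 and q* = 201.
With a per-unit subsidy paid to producers, each receives p + 13 per unit sold, so supply becomes qs = 2(p + 13) + 173.
New equilibrium: buyers pay 8.8, producers receive 21.8, q = 216.6. (Wedge: pb − ps = −13.)

Buyers pay 8.8; producers receive 21.8; quantity = 216.6.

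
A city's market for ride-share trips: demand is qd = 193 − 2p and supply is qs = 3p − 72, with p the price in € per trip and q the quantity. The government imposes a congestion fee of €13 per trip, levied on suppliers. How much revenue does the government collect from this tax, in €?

Before the tax: set 193 − 2p = 3p − 72 → p* = €53, q* = 87.
With the tax collected from suppliers, supply shifts: qs = 3(p − 13) − 72.
Solving gives q = 71.4 with buyers paying €60.8 and suppliers receiving €47.8 (the €13 wedge).
Revenue = t · Q = 13 · 71.4 = €928.2.

Tax revenue = €928.2.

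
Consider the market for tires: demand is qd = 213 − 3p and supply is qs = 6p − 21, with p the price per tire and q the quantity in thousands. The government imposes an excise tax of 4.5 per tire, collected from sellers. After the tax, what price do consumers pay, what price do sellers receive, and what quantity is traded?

Consumers pay 29; sellers receive 24.5; quantity = 126.

Before the tax: set 213 − 3p = 6p − 21 → p* = 26, q* = 135.
With the tax collected from sellers, supply shifts: qs = 6(p − 4.5) − 21.
New equilibrium: consumers pay 29, sellers receive 24.5, q = 126. (Wedge: pb − ps = 4.5.)
The less price-elastic side of the market bears the larger share of a per-unit tax.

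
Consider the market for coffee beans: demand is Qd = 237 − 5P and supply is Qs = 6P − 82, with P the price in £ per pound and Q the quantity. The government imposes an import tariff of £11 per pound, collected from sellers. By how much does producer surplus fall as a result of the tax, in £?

Producer surplus falls by £385.

Without the tax, 237 − 5P = 6P − 82 gives 11P = 319, so P* = £29 and Q* = 92.
With the tax collected from sellers, supply shifts: Qs = 6(P − 11) − 82.
New equilibrium: consumers pay £35, sellers receive £24, Q = 62. (Wedge: Pb − Ps = 11.)
ΔPS is the trapezoid between Q = 62 and Q = 92 of height £5: ½ · (92 + 62) · 5 = £385.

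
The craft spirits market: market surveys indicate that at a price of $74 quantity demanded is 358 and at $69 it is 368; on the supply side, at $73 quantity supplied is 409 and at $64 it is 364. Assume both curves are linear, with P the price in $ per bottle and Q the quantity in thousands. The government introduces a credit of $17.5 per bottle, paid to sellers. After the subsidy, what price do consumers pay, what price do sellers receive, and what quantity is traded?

Consumers pay $53.5; sellers receive $71; quantity = 399.

Demand slope: (368 − 358)/(69 − 74) = -2, so Qd = 506 − 2P.
Supply slope: (364 − 409)/(64 − 73) = 5, so Qs = 5P + 44.
Before the subsidy: set 506 − 2P = 5P + 44 → P* = $66, Q* = 374.
With a per-unit subsidy paid to sellers, each receives P + 17.5 per unit sold, so supply becomes Qs = 5(P + 17.5) + 44.
New equilibrium: consumers pay $53.5, sellers receive $71, Q = 399. (Wedge: Pb − Ps = −17.5.)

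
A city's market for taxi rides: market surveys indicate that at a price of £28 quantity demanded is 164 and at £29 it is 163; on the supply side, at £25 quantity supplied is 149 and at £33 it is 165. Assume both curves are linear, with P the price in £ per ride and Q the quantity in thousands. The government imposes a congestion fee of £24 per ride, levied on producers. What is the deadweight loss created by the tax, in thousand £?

Deadweight loss = £192 thousand.

Demand slope: (163 − 164)/(29 − 28) = -1, so Qd = 192 − P.
Supply slope: (165 − 149)/(33 − 25) = 2, so Qs = 2P + 99.
Without the tax, 192 − P = 2P + 99 gives 3P = 93, so P* = £31 and Q* = 161.
With the tax collected from producers, supply shifts: Qs = 2(P − 24) + 99.
New equilibrium: buyers pay £47, producers receive £23, Q = 145. (Wedge: Pb − Ps = 24.)
Quantity falls by |ΔQ| = |161 − 145| = 16.
DWL = ½ · t · |ΔQ| = ½ · 24 · 16 = £192.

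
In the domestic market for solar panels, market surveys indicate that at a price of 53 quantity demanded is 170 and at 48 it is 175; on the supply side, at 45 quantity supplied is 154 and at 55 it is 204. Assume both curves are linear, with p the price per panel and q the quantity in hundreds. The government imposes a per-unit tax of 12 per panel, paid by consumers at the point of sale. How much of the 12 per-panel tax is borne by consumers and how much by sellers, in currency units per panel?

Demand slope: (175 − 170)/(48 − 53) = -1, so qd = 223 − p.
Supply slope: (204 − 154)/(55 − 45) = 5, so qs = 5p − 71.
Without the tax, 223 − p = 5p − 71 gives 6p = 294, so p* = 49 and q* = 174.
With the tax collected from consumers, demand (in seller-price terms) shifts: qd = 223 − (p + 12).
New equilibrium: consumers pay 59, sellers receive 47, q = 164. (Wedge: pb − ps = 12.)
Burden on consumers: 10; on sellers: 2. (They sum to 12.)

Consumers bear 10 per panel; sellers bear 2 per panel.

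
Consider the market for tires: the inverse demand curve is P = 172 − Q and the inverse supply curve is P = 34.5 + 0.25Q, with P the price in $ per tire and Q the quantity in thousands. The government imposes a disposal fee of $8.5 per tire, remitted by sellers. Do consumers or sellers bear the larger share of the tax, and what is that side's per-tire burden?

Inverting to Q(P) form: Qd = 172 − P; Qs = 4P − 138.
Without the tax, 172 − P = 4P − 138 gives 5P = 310, so P* = $62 and Q* = 110.
With the tax collected from sellers, supply shifts: Qs = 4(P − 8.5) − 138.
New equilibrium: consumers pay $68.8, sellers receive $60.3, Q = 103.2. (Wedge: Pb − Ps = 8.5.)
Per-tire burden: consumers $6.8, sellers $1.7.
Consumers take the larger share because demand is less price-elastic here (demand slope 1 vs supply slope 4).

Consumers bear the larger share: $6.8 per tire.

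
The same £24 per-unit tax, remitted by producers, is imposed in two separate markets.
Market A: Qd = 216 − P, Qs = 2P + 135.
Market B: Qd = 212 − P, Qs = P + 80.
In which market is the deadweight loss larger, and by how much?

Market A: pre-tax P* = £27, Q* = 189; post-tax Q = 173; deadweight loss = £192.
Market B: pre-tax P* = £66, Q* = 146; post-tax Q = 134; deadweight loss = £144.
Difference: £192 vs £144 → market A is larger by £48.

Market A, by £48.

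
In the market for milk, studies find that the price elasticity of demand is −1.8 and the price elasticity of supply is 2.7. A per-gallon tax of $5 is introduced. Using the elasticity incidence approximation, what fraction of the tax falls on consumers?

Incidence ratio: consumers' share ≈ εs / (εs + |εd|) = 2.7 / (2.7 + 1.8) = 0.6.
Supply is the more elastic side, so consumers bear the larger share.

Consumers' share ≈ 0.6.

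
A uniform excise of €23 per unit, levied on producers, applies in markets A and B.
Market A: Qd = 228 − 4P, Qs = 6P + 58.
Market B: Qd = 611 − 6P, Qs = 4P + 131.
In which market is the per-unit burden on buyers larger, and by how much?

Market A: pre-tax P* = €17, Q* = 160; post-tax Q = 104.8; per-unit burden on buyers = €13.8.
Market B: pre-tax P* = €48, Q* = 323; post-tax Q = 267.8; per-unit burden on buyers = €9.2.
Difference: €13.8 vs €9.2 → market A is larger by €4.6.

Market A, by €4.6.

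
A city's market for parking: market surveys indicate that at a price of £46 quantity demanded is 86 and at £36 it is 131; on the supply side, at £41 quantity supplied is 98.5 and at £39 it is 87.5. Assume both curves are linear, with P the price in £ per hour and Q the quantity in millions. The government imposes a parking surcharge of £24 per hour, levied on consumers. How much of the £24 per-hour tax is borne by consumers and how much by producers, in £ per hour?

Consumers bear £13.2 per hour; producers bear £10.8 per hour.

Demand slope: (131 − 86)/(36 − 46) = -4.5, so Qd = 293 − 4.5P.
Supply slope: (87.5 − 98.5)/(39 − 41) = 5.5, so Qs = 5.5P − 127.
Before the tax: set 293 − 4.5P = 5.5P − 127 → P* = £42, Q* = 104.
With the tax collected from consumers, demand (in seller-price terms) shifts: Qd = 293 − 4.5(P + 24).
Solving gives Q = 44.6 with consumers paying £55.2 and producers receiving £31.2 (the £24 wedge).
Burden on consumers: £13.2; on producers: £10.8. (They sum to £24.)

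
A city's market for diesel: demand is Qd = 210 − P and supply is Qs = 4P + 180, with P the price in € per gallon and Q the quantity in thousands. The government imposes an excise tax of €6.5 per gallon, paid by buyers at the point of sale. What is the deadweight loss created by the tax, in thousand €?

Before the tax: set 210 − P = 4P + 180 → P* = €6, Q* = 204.
With the tax collected from buyers, demand (in seller-price terms) shifts: Qd = 210 − (P + 6.5).
Solving gives Q = 198.8 with buyers paying €11.2 and suppliers receiving €4.7 (the €6.5 wedge).
Quantity falls by |ΔQ| = |204 − 198.8| = 5.2.
DWL = ½ · t · |ΔQ| = ½ · 6.5 · 5.2 = €16.9.

Deadweight loss = €16.9 thousand.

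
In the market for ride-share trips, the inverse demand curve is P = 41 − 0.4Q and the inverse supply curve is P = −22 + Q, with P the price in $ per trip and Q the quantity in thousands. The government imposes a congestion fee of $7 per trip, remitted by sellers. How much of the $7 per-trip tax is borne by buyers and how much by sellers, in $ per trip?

Rewrite in direct form: Qd = 102.5 − 2.5P and Qs = P + 22.
Before the tax: set 102.5 − 2.5P = P + 22 → P* = $23, Q* = 45.
With the tax collected from sellers, supply shifts: Qs = (P − 7) + 22.
New equilibrium: buyers pay $25, sellers receive $18, Q = 40. (Wedge: Pb − Ps = 7.)
Burden on buyers: $2; on sellers: $5. (They sum to $7.)
The less price-elastic side of the market bears the larger share of a per-unit tax.

Buyers bear $2 per trip; sellers bear $5 per trip.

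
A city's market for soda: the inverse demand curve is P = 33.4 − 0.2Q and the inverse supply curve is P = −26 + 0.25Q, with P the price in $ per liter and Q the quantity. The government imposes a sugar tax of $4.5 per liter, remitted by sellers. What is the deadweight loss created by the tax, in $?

Rewrite in direct form: Qd = 167 − 5P and Qs = 4P + 104.
Without the tax, 167 − 5P = 4P + 104 gives 9P = 63, so P* = $7 and Q* = 132.
With the tax collected from sellers, supply shifts: Qs = 4(P − 4.5) + 104.
Solving gives Q = 122 with buyers paying $9 and sellers receiving $4.5 (the $4.5 wedge).
Quantity falls by |ΔQ| = |132 − 122| = 10.
DWL = ½ · t · |ΔQ| = ½ · 4.5 · 10 = $22.5.

Deadweight loss = $22.5.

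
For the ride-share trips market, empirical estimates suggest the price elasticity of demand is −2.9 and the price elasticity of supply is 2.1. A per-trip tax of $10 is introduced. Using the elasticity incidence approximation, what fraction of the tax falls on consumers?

Incidence ratio: consumers' share ≈ εs / (εs + |εd|) = 2.1 / (2.1 + 2.9) = 0.42.
Supply is the less elastic side, so consumers bear the smaller share.

Consumers' share ≈ 0.42.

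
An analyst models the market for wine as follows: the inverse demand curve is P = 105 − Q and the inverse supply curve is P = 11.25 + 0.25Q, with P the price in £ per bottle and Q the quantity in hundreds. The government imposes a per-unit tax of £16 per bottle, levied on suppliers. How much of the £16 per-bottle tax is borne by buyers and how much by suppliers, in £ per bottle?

Buyers bear £12.8 per bottle; suppliers bear £3.2 per bottle.

Rewrite in direct form: Qd = 105 − P and Qs = 4P − 45.
Without the tax, 105 − P = 4P − 45 gives 5P = 150, so P* = £30 and Q* = 75.
With the tax collected from suppliers, supply shifts: Qs = 4(P − 16) − 45.
Solving gives Q = 62.2 with buyers paying £42.8 and suppliers receiving £26.8 (the £16 wedge).
Burden on buyers: £12.8; on suppliers: £3.2. (They sum to £16.)
The less price-elastic side of the market bears the larger share of a per-unit tax.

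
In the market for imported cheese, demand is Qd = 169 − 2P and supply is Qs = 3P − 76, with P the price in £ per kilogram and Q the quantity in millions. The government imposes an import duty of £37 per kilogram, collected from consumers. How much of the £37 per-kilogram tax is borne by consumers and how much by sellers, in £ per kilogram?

Before the tax: set 169 − 2P = 3P − 76 → P* = £49, Q* = 71.
With the tax collected from consumers, demand (in seller-price terms) shifts: Qd = 169 − 2(P + 37).
Solving gives Q = 26.6 with consumers paying £71.2 and sellers receiving £34.2 (the £37 wedge).
Burden on consumers: £22.2; on sellers: £14.8. (They sum to £37.)

Consumers bear £22.2 per kilogram; sellers bear £14.8 per kilogram.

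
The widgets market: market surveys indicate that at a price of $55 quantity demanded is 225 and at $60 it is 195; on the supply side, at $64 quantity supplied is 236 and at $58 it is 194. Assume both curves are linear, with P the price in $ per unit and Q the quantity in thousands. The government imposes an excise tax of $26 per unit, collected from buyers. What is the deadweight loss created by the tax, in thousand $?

Deadweight loss = $1092 thousand.

Demand slope: (195 − 225)/(60 − 55) = -6, so Qd = 555 − 6P.
Supply slope: (194 − 236)/(58 − 64) = 7, so Qs = 7P − 212.
Without the tax, 555 − 6P = 7P − 212 gives 13P = 767, so P* = $59 and Q* = 201.
With the tax collected from buyers, demand (in seller-price terms) shifts: Qd = 555 − 6(P + 26).
Solving gives Q = 117 with buyers paying $73 and sellers receiving $47 (the $26 wedge).
Quantity falls by |ΔQ| = |201 − 117| = 84.
DWL = ½ · t · |ΔQ| = ½ · 26 · 84 = $1092.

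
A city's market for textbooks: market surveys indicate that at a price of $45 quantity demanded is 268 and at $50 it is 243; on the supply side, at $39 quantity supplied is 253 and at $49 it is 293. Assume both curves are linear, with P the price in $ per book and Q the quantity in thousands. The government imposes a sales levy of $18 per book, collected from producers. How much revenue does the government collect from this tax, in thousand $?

Tax revenue = $4194 thousand.

Demand slope: (243 − 268)/(50 − 45) = -5, so Qd = 493 − 5P.
Supply slope: (293 − 253)/(49 − 39) = 4, so Qs = 4P + 97.
Before the tax: set 493 − 5P = 4P + 97 → P* = $44, Q* = 273.
With the tax collected from producers, supply shifts: Qs = 4(P − 18) + 97.
Solving gives Q = 233 with buyers paying $52 and producers receiving $34 (the $18 wedge).
Revenue = t · Q = 18 · 233 = $4194.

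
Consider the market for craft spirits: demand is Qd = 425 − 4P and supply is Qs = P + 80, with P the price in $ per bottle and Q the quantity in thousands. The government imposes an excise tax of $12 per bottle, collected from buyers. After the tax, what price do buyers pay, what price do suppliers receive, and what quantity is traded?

Without the tax, 425 − 4P = P + 80 gives 5P = 345, so P* = $69 and Q* = 149.
With the tax collected from buyers, demand (in seller-price terms) shifts: Qd = 425 − 4(P + 12).
New equilibrium: buyers pay $71.4, suppliers receive $59.4, Q = 139.4. (Wedge: Pb − Ps = 12.)

Buyers pay $71.4; suppliers receive $59.4; quantity = 139.4.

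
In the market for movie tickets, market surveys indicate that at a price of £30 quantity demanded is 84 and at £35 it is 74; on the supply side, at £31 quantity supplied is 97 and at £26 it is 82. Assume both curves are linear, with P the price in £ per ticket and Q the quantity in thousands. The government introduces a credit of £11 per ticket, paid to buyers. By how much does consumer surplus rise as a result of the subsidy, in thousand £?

Consumer surplus rises by £624.36 thousand.

Demand slope: (74 − 84)/(35 − 30) = -2, so Qd = 144 − 2P.
Supply slope: (82 − 97)/(26 − 31) = 3, so Qs = 3P + 4.
Before the subsidy: set 144 − 2P = 3P + 4 → P* = £28, Q* = 88.
With a per-unit subsidy paid to buyers, each effectively pays P − 11, so demand becomes Qd = 144 − 2(P − 11).
Solving gives Q = 101.2 with buyers paying £21.4 and producers receiving £32.4 (the £11 wedge).
ΔCS is the trapezoid between Q = 101.2 and Q = 88 of height £6.6: ½ · (88 + 101.2) · 6.6 = £624.36.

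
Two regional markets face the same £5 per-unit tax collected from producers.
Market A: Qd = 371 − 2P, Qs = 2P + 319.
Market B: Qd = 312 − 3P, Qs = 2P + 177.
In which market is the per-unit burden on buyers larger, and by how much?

Market A: pre-tax P* = £13, Q* = 345; post-tax Q = 340; per-unit burden on buyers = £2.5.
Market B: pre-tax P* = £27, Q* = 231; post-tax Q = 225; per-unit burden on buyers = £2.
Difference: £2.5 vs £2 → market A is larger by £0.5.

Market A, by £0.5.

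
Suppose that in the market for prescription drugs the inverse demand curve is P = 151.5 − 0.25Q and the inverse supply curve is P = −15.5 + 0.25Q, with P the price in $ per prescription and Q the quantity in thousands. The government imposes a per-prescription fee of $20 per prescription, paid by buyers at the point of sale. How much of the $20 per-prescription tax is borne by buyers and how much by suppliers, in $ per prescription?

Buyers bear $10 per prescription; suppliers bear $10 per prescription.

Rewrite in direct form: Qd = 606 − 4P and Qs = 4P + 62.
Without the tax, 606 − 4P = 4P + 62 gives 8P = 544, so P* = $68 and Q* = 334.
With the tax collected from buyers, demand (in seller-price terms) shifts: Qd = 606 − 4(P + 20).
New equilibrium: buyers pay $78, suppliers receive $58, Q = 294. (Wedge: Pb − Ps = 20.)
Burden on buyers: $10; on suppliers: $10. (They sum to $20.)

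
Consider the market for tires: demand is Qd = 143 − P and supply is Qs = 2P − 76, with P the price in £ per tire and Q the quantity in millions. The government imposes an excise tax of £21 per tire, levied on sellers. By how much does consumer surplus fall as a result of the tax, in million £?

Without the tax, 143 − P = 2P − 76 gives 3P = 219, so P* = £73 and Q* = 70.
With the tax collected from sellers, supply shifts: Qs = 2(P − 21) − 76.
New equilibrium: buyers pay £87, sellers receive £66, Q = 56. (Wedge: Pb − Ps = 21.)
ΔCS is the trapezoid between Q = 56 and Q = 70 of height £14: ½ · (70 + 56) · 14 = £882.

Consumer surplus falls by £882 million.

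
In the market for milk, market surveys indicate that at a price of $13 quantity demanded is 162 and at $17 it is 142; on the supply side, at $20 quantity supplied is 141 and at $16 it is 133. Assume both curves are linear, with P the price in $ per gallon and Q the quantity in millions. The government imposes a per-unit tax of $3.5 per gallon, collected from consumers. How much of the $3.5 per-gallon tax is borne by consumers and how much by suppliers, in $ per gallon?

Demand slope: (142 − 162)/(17 − 13) = -5, so Qd = 227 − 5P.
Supply slope: (133 − 141)/(16 − 20) = 2, so Qs = 2P + 101.
Without the tax, 227 − 5P = 2P + 101 gives 7P = 126, so P* = $18 and Q* = 137.
With the tax collected from consumers, demand (in seller-price terms) shifts: Qd = 227 − 5(P + 3.5).
New equilibrium: consumers pay $19, suppliers receive $15.5, Q = 132. (Wedge: Pb − Ps = 3.5.)
Burden on consumers: $1; on suppliers: $2.5. (They sum to $3.5.)
The less price-elastic side of the market bears the larger share of a per-unit tax.

Consumers bear $1 per gallon; suppliers bear $2.5 per gallon.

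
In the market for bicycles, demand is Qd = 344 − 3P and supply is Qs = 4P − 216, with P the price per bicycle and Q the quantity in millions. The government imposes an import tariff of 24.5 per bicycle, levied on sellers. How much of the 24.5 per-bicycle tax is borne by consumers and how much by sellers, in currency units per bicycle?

Without the tax, 344 − 3P = 4P − 216 gives 7P = 560, so P* = 80 and Q* = 104.
With the tax collected from sellers, supply shifts: Qs = 4(P − 24.5) − 216.
New equilibrium: consumers pay 94, sellers receive 69.5, Q = 62. (Wedge: Pb − Ps = 24.5.)
Burden on consumers: 14; on sellers: 10.5. (They sum to 24.5.)

Consumers bear 14 per bicycle; sellers bear 10.5 per bicycle.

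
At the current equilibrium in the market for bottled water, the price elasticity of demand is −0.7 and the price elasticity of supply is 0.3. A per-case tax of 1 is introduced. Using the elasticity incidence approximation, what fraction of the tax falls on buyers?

Incidence ratio: buyers' share ≈ εs / (εs + |εd|) = 0.3 / (0.3 + 0.7) = 0.3.
Supply is the less elastic side, so buyers bear the smaller share.

Buyers' share ≈ 0.3.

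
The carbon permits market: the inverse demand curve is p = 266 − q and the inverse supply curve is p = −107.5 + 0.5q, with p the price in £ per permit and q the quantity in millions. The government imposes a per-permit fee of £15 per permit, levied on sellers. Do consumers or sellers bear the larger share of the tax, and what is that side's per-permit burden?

Consumers bear the larger share: £10 per permit.

Rewrite in direct form: qd = 266 − p and qs = 2p + 215.
Without the tax, 266 − p = 2p + 215 gives 3p = 51, so p* = £17 and q* = 249.
With the tax collected from sellers, supply shifts: qs = 2(p − 15) + 215.
Solving gives q = 239 with consumers paying £27 and sellers receiving £12 (the £15 wedge).
Per-permit burden: consumers £10, sellers £5.
Consumers take the larger share because demand is less price-elastic here (demand slope 1 vs supply slope 2).
The less price-elastic side of the market bears the larger share of a per-unit tax.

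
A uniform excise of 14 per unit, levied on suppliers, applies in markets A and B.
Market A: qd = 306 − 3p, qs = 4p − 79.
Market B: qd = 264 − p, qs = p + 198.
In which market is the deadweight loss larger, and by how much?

Market A, by 119.

Market A: pre-tax p* = 55, q* = 141; post-tax q = 117; deadweight loss = 168.
Market B: pre-tax p* = 33, q* = 231; post-tax q = 224; deadweight loss = 49.
Difference: 168 vs 49 → market A is larger by 119.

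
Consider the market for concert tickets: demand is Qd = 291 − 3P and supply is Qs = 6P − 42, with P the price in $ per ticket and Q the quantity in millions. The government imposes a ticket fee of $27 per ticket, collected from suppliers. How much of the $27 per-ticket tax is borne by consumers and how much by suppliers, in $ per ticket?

Consumers bear $18 per ticket; suppliers bear $9 per ticket.

Before the tax: set 291 − 3P = 6P − 42 → P* = $37, Q* = 180.
With the tax collected from suppliers, supply shifts: Qs = 6(P − 27) − 42.
Solving gives Q = 126 with consumers paying $55 and suppliers receiving $28 (the $27 wedge).
Burden on consumers: $18; on suppliers: $9. (They sum to $27.)
The less price-elastic side of the market bears the larger share of a per-unit tax.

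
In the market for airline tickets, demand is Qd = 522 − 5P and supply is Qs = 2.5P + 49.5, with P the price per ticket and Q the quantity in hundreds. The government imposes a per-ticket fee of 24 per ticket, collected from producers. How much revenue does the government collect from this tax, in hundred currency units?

Tax revenue = 4008 hundred.

Before the tax: set 522 − 5P = 2.5P + 49.5 → P* = 63, Q* = 207.
With the tax collected from producers, supply shifts: Qs = 2.5(P − 24) + 49.5.
New equilibrium: buyers pay 71, producers receive 47, Q = 167. (Wedge: Pb − Ps = 24.)
Revenue = t · Q = 24 · 167 = 4008.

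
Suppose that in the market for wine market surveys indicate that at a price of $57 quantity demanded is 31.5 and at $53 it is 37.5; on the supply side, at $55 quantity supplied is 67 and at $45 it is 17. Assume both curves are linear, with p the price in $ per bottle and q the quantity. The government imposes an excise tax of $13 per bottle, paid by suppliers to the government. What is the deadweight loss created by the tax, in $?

Demand slope: (37.5 − 31.5)/(53 − 57) = -1.5, so qd = 117 − 1.5p.
Supply slope: (17 − 67)/(45 − 55) = 5, so qs = 5p − 208.
Without the tax, 117 − 1.5p = 5p − 208 gives 6.5p = 325, so p* = $50 and q* = 42.
With the tax collected from suppliers, supply shifts: qs = 5(p − 13) − 208.
Solving gives q = 27 with consumers paying $60 and suppliers receiving $47 (the $13 wedge).
Quantity falls by |ΔQ| = |42 − 27| = 15.
DWL = ½ · t · |ΔQ| = ½ · 13 · 15 = $97.5.

Deadweight loss = $97.5.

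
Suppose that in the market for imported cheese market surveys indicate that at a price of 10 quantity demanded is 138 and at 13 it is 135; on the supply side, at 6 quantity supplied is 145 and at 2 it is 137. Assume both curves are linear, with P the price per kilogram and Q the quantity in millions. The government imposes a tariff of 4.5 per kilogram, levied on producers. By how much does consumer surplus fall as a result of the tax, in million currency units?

Demand slope: (135 − 138)/(13 − 10) = -1, so Qd = 148 − P.
Supply slope: (137 − 145)/(2 − 6) = 2, so Qs = 2P + 133.
Before the tax: set 148 − P = 2P + 133 → P* = 5, Q* = 143.
With the tax collected from producers, supply shifts: Qs = 2(P − 4.5) + 133.
Solving gives Q = 140 with consumers paying 8 and producers receiving 3.5 (the 4.5 wedge).
ΔCS is the trapezoid between Q = 140 and Q = 143 of height 3: ½ · (143 + 140) · 3 = 424.5.

Consumer surplus falls by 424.5 million.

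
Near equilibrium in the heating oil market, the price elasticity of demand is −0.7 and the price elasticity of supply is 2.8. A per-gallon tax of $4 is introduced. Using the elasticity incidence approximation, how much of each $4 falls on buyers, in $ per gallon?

Buyers bear ≈ $3.2 per gallon.

Incidence ratio: buyers' share ≈ εs / (εs + |εd|) = 2.8 / (2.8 + 0.7) = 0.8.
So buyers bear ≈ 0.8 × $4 = $3.2; sellers bear $0.8.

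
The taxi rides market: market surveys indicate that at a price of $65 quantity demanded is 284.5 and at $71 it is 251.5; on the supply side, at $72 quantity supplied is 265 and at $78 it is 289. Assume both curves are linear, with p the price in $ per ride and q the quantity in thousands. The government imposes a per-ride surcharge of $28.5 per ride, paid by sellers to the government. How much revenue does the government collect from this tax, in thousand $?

Demand slope: (251.5 − 284.5)/(71 − 65) = -5.5, so qd = 642 − 5.5p.
Supply slope: (289 − 265)/(78 − 72) = 4, so qs = 4p − 23.
Before the tax: set 642 − 5.5p = 4p − 23 → p* = $70, q* = 257.
With the tax collected from sellers, supply shifts: qs = 4(p − 28.5) − 23.
New equilibrium: consumers pay $82, sellers receive $53.5, q = 191. (Wedge: pb − ps = 28.5.)
Revenue = t · Q = 28.5 · 191 = $5443.5.

Tax revenue = $5443.5 thousand.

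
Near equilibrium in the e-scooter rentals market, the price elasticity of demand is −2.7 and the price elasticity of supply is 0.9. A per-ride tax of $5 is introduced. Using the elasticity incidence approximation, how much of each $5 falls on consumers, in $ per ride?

Consumers bear ≈ $1.25 per ride.

Incidence ratio: consumers' share ≈ εs / (εs + |εd|) = 0.9 / (0.9 + 2.7) = 0.25.
So consumers bear ≈ 0.25 × $5 = $1.25; sellers bear $3.75.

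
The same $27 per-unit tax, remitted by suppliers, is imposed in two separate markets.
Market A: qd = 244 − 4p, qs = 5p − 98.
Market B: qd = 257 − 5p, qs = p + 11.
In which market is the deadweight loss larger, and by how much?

Market A, by $506.25.

Market A: pre-tax p* = $38, q* = 92; post-tax q = 32; deadweight loss = $810.
Market B: pre-tax p* = $41, q* = 52; post-tax q = 29.5; deadweight loss = $303.75.
Difference: $810 vs $303.75 → market A is larger by $506.25.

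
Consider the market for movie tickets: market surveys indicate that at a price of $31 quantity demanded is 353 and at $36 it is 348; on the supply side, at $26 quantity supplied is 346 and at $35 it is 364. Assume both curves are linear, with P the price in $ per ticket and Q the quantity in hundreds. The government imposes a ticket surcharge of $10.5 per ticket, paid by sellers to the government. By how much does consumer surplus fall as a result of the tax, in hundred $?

Demand slope: (348 − 353)/(36 − 31) = -1, so Qd = 384 − P.
Supply slope: (364 − 346)/(35 − 26) = 2, so Qs = 2P + 294.
Without the tax, 384 − P = 2P + 294 gives 3P = 90, so P* = $30 and Q* = 354.
With the tax collected from sellers, supply shifts: Qs = 2(P − 10.5) + 294.
New equilibrium: consumers pay $37, sellers receive $26.5, Q = 347. (Wedge: Pb − Ps = 10.5.)
ΔCS is the trapezoid between Q = 347 and Q = 354 of height $7: ½ · (354 + 347) · 7 = $2453.5.

Consumer surplus falls by $2453.5 hundred.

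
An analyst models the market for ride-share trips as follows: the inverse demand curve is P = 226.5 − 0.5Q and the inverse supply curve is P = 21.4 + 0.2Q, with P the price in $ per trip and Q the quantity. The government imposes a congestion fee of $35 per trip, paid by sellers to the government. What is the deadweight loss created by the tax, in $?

Rewrite in direct form: Qd = 453 − 2P and Qs = 5P − 107.
Without the tax, 453 − 2P = 5P − 107 gives 7P = 560, so P* = $80 and Q* = 293.
With the tax collected from sellers, supply shifts: Qs = 5(P − 35) − 107.
Solving gives Q = 243 with consumers paying $105 and sellers receiving $70 (the $35 wedge).
Quantity falls by |ΔQ| = |293 − 243| = 50.
DWL = ½ · t · |ΔQ| = ½ · 35 · 50 = $875.

Deadweight loss = $875.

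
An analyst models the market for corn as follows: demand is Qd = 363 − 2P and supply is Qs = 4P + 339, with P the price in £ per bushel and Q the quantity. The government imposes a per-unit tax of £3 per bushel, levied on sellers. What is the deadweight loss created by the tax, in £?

Without the tax, 363 − 2P = 4P + 339 gives 6P = 24, so P* = £4 and Q* = 355.
With the tax collected from sellers, supply shifts: Qs = 4(P − 3) + 339.
New equilibrium: buyers pay £6, sellers receive £3, Q = 351. (Wedge: Pb − Ps = 3.)
Quantity falls by |ΔQ| = |355 − 351| = 4.
DWL = ½ · t · |ΔQ| = ½ · 3 · 4 = £6.

Deadweight loss = £6.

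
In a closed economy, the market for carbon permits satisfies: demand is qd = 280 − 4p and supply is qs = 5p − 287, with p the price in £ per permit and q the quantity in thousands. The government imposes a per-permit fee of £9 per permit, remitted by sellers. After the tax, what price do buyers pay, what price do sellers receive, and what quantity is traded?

Buyers pay £68; sellers receive £59; quantity = 8.

Without the tax, 280 − 4p = 5p − 287 gives 9p = 567, so p* = £63 and q* = 28.
With the tax collected from sellers, supply shifts: qs = 5(p − 9) − 287.
Solving gives q = 8 with buyers paying £68 and sellers receiving £59 (the £9 wedge).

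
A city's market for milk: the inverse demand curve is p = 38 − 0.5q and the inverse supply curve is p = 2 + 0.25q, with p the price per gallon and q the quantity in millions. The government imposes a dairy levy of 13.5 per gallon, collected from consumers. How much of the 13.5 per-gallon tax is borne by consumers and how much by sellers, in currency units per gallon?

Rewrite in direct form: qd = 76 − 2p and qs = 4p − 8.
Before the tax: set 76 − 2p = 4p − 8 → p* = 14, q* = 48.
With the tax collected from consumers, demand (in seller-price terms) shifts: qd = 76 − 2(p + 13.5).
New equilibrium: consumers pay 23, sellers receive 9.5, q = 30. (Wedge: pb − ps = 13.5.)
Burden on consumers: 9; on sellers: 4.5. (They sum to 13.5.)

Consumers bear 9 per gallon; sellers bear 4.5 per gallon.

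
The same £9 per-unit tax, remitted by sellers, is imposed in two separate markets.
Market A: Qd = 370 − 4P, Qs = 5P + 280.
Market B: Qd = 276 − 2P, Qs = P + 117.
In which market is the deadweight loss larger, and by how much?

Market A: pre-tax P* = £10, Q* = 330; post-tax Q = 310; deadweight loss = £90.
Market B: pre-tax P* = £53, Q* = 170; post-tax Q = 164; deadweight loss = £27.
Difference: £90 vs £27 → market A is larger by £63.

Market A, by £63.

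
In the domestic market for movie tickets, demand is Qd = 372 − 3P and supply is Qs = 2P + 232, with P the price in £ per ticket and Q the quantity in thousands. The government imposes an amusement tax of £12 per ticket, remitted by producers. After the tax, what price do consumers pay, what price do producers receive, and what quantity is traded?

Before the tax: set 372 − 3P = 2P + 232 → P* = £28, Q* = 288.
With the tax collected from producers, supply shifts: Qs = 2(P − 12) + 232.
New equilibrium: consumers pay £32.8, producers receive £20.8, Q = 273.6. (Wedge: Pb − Ps = 12.)
The less price-elastic side of the market bears the larger share of a per-unit tax.

Consumers pay £32.8; producers receive £20.8; quantity = 273.6.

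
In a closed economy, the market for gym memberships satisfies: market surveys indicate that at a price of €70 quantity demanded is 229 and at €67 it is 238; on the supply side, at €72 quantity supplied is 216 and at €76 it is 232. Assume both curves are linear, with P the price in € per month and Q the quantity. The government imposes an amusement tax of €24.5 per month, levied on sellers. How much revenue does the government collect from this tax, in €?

Tax revenue = €4361.

Demand slope: (238 − 229)/(67 − 70) = -3, so Qd = 439 − 3P.
Supply slope: (232 − 216)/(76 − 72) = 4, so Qs = 4P − 72.
Without the tax, 439 − 3P = 4P − 72 gives 7P = 511, so P* = €73 and Q* = 220.
With the tax collected from sellers, supply shifts: Qs = 4(P − 24.5) − 72.
New equilibrium: buyers pay €87, sellers receive €62.5, Q = 178. (Wedge: Pb − Ps = 24.5.)
Revenue = t · Q = 24.5 · 178 = €4361.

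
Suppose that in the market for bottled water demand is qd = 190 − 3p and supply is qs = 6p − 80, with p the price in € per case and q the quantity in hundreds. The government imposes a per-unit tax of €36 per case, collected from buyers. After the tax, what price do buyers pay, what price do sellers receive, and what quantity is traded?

Buyers pay €54; sellers receive €18; quantity = 28.

Without the tax, 190 − 3p = 6p − 80 gives 9p = 270, so p* = €30 and q* = 100.
With the tax collected from buyers, demand (in seller-price terms) shifts: qd = 190 − 3(p + 36).
New equilibrium: buyers pay €54, sellers receive €18, q = 28. (Wedge: pb − ps = 36.)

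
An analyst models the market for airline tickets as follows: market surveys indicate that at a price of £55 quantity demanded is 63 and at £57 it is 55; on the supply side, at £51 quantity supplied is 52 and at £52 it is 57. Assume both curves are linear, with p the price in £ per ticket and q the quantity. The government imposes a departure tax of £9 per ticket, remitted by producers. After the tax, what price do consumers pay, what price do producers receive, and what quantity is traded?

Consumers pay £59; producers receive £50; quantity = 47.

Demand slope: (55 − 63)/(57 − 55) = -4, so qd = 283 − 4p.
Supply slope: (57 − 52)/(52 − 51) = 5, so qs = 5p − 203.
Without the tax, 283 − 4p = 5p − 203 gives 9p = 486, so p* = £54 and q* = 67.
With the tax collected from producers, supply shifts: qs = 5(p − 9) − 203.
New equilibrium: consumers pay £59, producers receive £50, q = 47. (Wedge: pb − ps = 9.)
The less price-elastic side of the market bears the larger share of a per-unit tax.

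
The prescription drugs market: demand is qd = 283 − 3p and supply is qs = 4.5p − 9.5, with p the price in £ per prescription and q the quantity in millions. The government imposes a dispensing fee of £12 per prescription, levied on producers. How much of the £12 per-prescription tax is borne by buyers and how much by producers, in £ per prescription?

Without the tax, 283 − 3p = 4.5p − 9.5 gives 7.5p = 292.5, so p* = £39 and q* = 166.
With the tax collected from producers, supply shifts: qs = 4.5(p − 12) − 9.5.
Solving gives q = 144.4 with buyers paying £46.2 and producers receiving £34.2 (the £12 wedge).
Burden on buyers: £7.2; on producers: £4.8. (They sum to £12.)
The less price-elastic side of the market bears the larger share of a per-unit tax.

Buyers bear £7.2 per prescription; producers bear £4.8 per prescription.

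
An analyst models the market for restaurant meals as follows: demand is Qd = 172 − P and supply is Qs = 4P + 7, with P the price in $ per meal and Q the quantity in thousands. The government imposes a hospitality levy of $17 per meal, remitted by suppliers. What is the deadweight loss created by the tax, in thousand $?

Without the tax, 172 − P = 4P + 7 gives 5P = 165, so P* = $33 and Q* = 139.
With the tax collected from suppliers, supply shifts: Qs = 4(P − 17) + 7.
New equilibrium: buyers pay $46.6, suppliers receive $29.6, Q = 125.4. (Wedge: Pb − Ps = 17.)
Quantity falls by |ΔQ| = |139 − 125.4| = 13.6.
DWL = ½ · t · |ΔQ| = ½ · 17 · 13.6 = $115.6.

Deadweight loss = $115.6 thousand.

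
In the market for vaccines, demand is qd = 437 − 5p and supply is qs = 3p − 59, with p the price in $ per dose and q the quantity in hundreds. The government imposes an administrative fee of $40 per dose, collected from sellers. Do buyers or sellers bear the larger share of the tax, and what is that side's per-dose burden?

Sellers bear the larger share: $25 per dose.

Before the tax: set 437 − 5p = 3p − 59 → p* = $62, q* = 127.
With the tax collected from sellers, supply shifts: qs = 3(p − 40) − 59.
Solving gives q = 52 with buyers paying $77 and sellers receiving $37 (the $40 wedge).
Per-dose burden: buyers $15, sellers $25.
Sellers take the larger share because supply is less price-elastic here (demand slope 5 vs supply slope 3).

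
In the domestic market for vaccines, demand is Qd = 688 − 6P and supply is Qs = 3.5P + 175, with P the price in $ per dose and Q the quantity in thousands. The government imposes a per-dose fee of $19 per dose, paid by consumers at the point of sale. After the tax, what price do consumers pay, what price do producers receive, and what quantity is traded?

Without the tax, 688 − 6P = 3.5P + 175 gives 9.5P = 513, so P* = $54 and Q* = 364.
With the tax collected from consumers, demand (in seller-price terms) shifts: Qd = 688 − 6(P + 19).
Solving gives Q = 322 with consumers paying $61 and producers receiving $42 (the $19 wedge).
The less price-elastic side of the market bears the larger share of a per-unit tax.

Consumers pay $61; producers receive $42; quantity = 322.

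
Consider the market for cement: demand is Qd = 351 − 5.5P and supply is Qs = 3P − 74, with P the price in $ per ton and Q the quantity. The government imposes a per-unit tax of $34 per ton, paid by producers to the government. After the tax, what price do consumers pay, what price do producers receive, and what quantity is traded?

Consumers pay $62; producers receive $28; quantity = 10.

Before the tax: set 351 − 5.5P = 3P − 74 → P* = $50, Q* = 76.
With the tax collected from producers, supply shifts: Qs = 3(P − 34) − 74.
New equilibrium: consumers pay $62, producers receive $28, Q = 10. (Wedge: Pb − Ps = 34.)
The less price-elastic side of the market bears the larger share of a per-unit tax.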